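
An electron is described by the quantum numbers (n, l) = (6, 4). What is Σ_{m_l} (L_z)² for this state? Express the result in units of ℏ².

The allowed m_l values are -4, -3, -2, -1, 0, 1, 2, 3, 4.
Σ m_l² = 2·(1 + 4 + 9 + 16) = 60.

Σ(L_z)² = 60 ℏ²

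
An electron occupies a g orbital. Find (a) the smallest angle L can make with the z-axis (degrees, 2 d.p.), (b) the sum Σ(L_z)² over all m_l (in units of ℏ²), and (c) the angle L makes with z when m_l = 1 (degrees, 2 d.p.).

θ_min ≈ 26.57°; Σ(L_z)² = 60 ℏ²; θ(m_l=1) ≈ 77.08°

G corresponds to l = 4.
cos θ_min = 4/√20, so θ_min ≈ 26.57°.
Σ m_l² = 60, so Σ(L_z)² = 60 ℏ².
For m_l = 1: cos θ = 1/√20, θ ≈ 77.08°.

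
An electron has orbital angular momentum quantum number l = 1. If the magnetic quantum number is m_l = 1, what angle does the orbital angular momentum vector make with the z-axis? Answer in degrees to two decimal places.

θ ≈ 45.00°

|L| = ℏ√(l(l+1)) = √2 ℏ.
L_z = m_l ℏ = 1ℏ.
cos θ = L_z/|L| = 1/√2, so θ ≈ 45.00°.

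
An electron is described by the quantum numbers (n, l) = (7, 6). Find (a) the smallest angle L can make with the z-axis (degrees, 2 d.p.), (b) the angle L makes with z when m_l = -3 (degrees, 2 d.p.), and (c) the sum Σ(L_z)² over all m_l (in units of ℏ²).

θ_min ≈ 22.21°; θ(m_l=-3) ≈ 117.58°; Σ(L_z)² = 182 ℏ²

cos θ_min = 6/√42, so θ_min ≈ 22.21°.
For m_l = -3: cos θ = -3/√42, θ ≈ 117.58°.
Σ m_l² = 182, so Σ(L_z)² = 182 ℏ².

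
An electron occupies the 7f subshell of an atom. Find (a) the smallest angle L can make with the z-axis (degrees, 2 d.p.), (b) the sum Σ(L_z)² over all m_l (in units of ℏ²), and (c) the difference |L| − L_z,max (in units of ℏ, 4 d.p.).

7f means n = 7, l = 3.
cos θ_min = 3/√12, so θ_min ≈ 30.00°.
Σ m_l² = 28, so Σ(L_z)² = 28 ℏ².
|L| − L_z,max = (2√3 − 3)ℏ ≈ 0.4641ℏ.

θ_min ≈ 30.00°; Σ(L_z)² = 28 ℏ²; |L|−L_z,max ≈ 0.4641ℏ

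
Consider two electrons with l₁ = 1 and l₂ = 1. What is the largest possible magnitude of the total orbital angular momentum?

The total orbital quantum number L ranges from |l₁ − l₂| to l₁ + l₂ in integer steps.
So L can be 0, 1, 2.
The largest magnitude corresponds to L = 2: |L_tot| = ℏ√(2·3) = √6 ℏ.

|L_tot|_max = √6 ℏ ≈ 2.449ℏ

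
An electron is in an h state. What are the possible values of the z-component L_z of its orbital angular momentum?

L_z ∈ {−5ℏ, −4ℏ, −3ℏ, −2ℏ, −ℏ, 0, ℏ, 2ℏ, 3ℏ, 4ℏ, 5ℏ}

For an h orbital, l = 5.
L_z = m_l ℏ with m_l ranging from −l to +l in integer steps.
For l = 5: m_l ∈ {-5, -4, -3, -2, -1, 0, 1, 2, 3, 4, 5}.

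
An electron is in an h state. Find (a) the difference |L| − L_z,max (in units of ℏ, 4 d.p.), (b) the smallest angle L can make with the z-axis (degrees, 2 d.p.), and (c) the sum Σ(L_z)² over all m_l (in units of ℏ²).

H corresponds to l = 5.
|L| − L_z,max = (√30 − 5)ℏ ≈ 0.4772ℏ.
cos θ_min = 5/√30, so θ_min ≈ 24.09°.
Σ m_l² = 110, so Σ(L_z)² = 110 ℏ².

|L|−L_z,max ≈ 0.4772ℏ; θ_min ≈ 24.09°; Σ(L_z)² = 110 ℏ²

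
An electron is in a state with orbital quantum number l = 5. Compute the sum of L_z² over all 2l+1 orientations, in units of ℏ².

Σ(L_z)² = 110 ℏ²

m_l ∈ {-5, -4, -3, -2, -1, 0, 1, 2, 3, 4, 5}.
Σ m_l² = l(l+1)(2l+1)/3 = 5·6·11/3 = 110.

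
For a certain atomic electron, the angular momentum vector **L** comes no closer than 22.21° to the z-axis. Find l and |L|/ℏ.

cos²θ_min = l/(l+1) = 0.8571.
Solving: l = 6.
Then |L| = ℏ√(6·7) = √42 ℏ.

l = 6, |L| = √42 ℏ ≈ 6.481ℏ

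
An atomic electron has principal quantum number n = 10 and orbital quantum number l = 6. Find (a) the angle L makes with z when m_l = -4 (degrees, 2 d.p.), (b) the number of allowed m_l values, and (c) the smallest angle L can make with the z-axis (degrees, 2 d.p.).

θ(m_l=-4) ≈ 128.11°; 13 values; θ_min ≈ 22.21°

For m_l = -4: cos θ = -4/√42, θ ≈ 128.11°.
There are 2l+1 = 13 values of m_l.
cos θ_min = 6/√42, so θ_min ≈ 22.21°.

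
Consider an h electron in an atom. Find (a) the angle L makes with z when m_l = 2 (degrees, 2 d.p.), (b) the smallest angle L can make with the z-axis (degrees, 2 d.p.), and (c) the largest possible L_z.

θ(m_l=2) ≈ 68.58°; θ_min ≈ 24.09°; L_z,max = 5ℏ

The letter h corresponds to l = 5.
For m_l = 2: cos θ = 2/√30, θ ≈ 68.58°.
cos θ_min = 5/√30, so θ_min ≈ 24.09°.
L_z,max = lℏ = 5ℏ.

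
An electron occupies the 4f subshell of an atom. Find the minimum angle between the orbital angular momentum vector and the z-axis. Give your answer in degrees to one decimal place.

4f means n = 4, l = 3.
|L| = √(l(l+1)) ℏ = 2√3 ℏ.
The smallest angle corresponds to the largest L_z, i.e. m_l = l = 3, giving L_z = 3ℏ.
cos θ_min = 3/√12, so θ_min ≈ 30.0°.

θ_min ≈ 30.0°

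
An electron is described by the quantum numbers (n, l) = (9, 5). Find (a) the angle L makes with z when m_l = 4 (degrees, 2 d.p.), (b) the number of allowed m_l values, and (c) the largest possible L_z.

θ(m_l=4) ≈ 43.09°; 11 values; L_z,max = 5ℏ

For m_l = 4: cos θ = 4/√30, θ ≈ 43.09°.
There are 2l+1 = 11 values of m_l.
L_z,max = lℏ = 5ℏ.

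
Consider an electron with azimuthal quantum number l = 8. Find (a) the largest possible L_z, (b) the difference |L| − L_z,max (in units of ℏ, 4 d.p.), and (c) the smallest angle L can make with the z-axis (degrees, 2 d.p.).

L_z,max = lℏ = 8ℏ.
|L| − L_z,max = (6√2 − 8)ℏ ≈ 0.4853ℏ.
cos θ_min = 8/√72, so θ_min ≈ 19.47°.

L_z,max = 8ℏ; |L|−L_z,max ≈ 0.4853ℏ; θ_min ≈ 19.47°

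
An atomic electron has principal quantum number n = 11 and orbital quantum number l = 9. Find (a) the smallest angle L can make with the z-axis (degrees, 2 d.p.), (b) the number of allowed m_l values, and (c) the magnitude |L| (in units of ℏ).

θ_min ≈ 18.43°; 19 values; |L| = 3√10 ℏ ≈ 9.487ℏ

cos θ_min = 9/√90, so θ_min ≈ 18.43°.
There are 2l+1 = 19 values of m_l.
|L| = ℏ√(9·10) = 3√10 ℏ ≈ 9.487ℏ.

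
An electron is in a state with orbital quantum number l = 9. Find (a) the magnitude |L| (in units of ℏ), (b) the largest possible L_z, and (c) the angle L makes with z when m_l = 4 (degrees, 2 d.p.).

|L| = 3√10 ℏ ≈ 9.487ℏ; L_z,max = 9ℏ; θ(m_l=4) ≈ 65.06°

|L| = ℏ√(9·10) = 3√10 ℏ ≈ 9.487ℏ.
L_z,max = lℏ = 9ℏ.
For m_l = 4: cos θ = 4/√90, θ ≈ 65.06°.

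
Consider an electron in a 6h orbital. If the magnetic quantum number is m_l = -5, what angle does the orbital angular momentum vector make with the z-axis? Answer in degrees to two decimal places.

θ ≈ 155.91°

6h means n = 6, l = 5.
|L|² = l(l+1)ℏ² = 30ℏ², so |L| = √30 ℏ.
L_z = m_l ℏ = −5ℏ.
cos θ = L_z/|L| = -5/√30, so θ ≈ 155.91°.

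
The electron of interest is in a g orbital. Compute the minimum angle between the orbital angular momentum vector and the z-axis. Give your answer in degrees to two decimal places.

θ_min ≈ 26.57°

A g state has l = 4.
|L| = ℏ√(l(l+1)) = 2√5 ℏ.
The smallest angle corresponds to the largest L_z, i.e. m_l = l = 4, giving L_z = 4ℏ.
cos θ_min = 4/√20, so θ_min ≈ 26.57°.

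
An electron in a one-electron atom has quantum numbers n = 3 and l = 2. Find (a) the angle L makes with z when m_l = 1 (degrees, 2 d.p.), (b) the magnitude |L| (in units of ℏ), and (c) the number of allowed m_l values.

For m_l = 1: cos θ = 1/√6, θ ≈ 65.91°.
|L| = ℏ√(2·3) = √6 ℏ ≈ 2.449ℏ.
There are 2l+1 = 5 values of m_l.

θ(m_l=1) ≈ 65.91°; |L| = √6 ℏ ≈ 2.449ℏ; 5 values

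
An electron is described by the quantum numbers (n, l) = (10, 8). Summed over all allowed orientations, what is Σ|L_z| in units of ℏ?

Σ|L_z| = 72 ℏ

m_l runs from −8 to 8, i.e. {-8, -7, -6, -5, -4, -3, -2, -1, 0, 1, 2, 3, 4, 5, 6, 7, 8}.
Σ|m_l| = 2(1+2+…+8) = 72.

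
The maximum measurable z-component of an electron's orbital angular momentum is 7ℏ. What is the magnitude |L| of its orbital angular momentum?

|L| = 2√14 ℏ ≈ 7.483ℏ

L_z,max = lℏ, so l = 7.
|L| = √(l(l+1)) ℏ = 2√14 ℏ.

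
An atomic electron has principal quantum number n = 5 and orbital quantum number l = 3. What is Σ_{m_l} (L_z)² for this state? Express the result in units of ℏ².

The allowed m_l values are -3, -2, -1, 0, 1, 2, 3.
Σ m_l² = l(l+1)(2l+1)/3 = 3·4·7/3 = 28.

Σ(L_z)² = 28 ℏ²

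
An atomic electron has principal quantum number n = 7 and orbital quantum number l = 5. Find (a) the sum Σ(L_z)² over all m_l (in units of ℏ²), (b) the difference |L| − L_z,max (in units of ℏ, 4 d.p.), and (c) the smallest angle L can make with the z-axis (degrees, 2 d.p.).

Σ(L_z)² = 110 ℏ²; |L|−L_z,max ≈ 0.4772ℏ; θ_min ≈ 24.09°

Σ m_l² = 110, so Σ(L_z)² = 110 ℏ².
|L| − L_z,max = (√30 − 5)ℏ ≈ 0.4772ℏ.
cos θ_min = 5/√30, so θ_min ≈ 24.09°.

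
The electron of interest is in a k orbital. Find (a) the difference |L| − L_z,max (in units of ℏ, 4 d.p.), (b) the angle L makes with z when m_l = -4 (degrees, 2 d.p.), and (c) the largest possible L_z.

A k state has l = 7.
|L| − L_z,max = (2√14 − 7)ℏ ≈ 0.4833ℏ.
For m_l = -4: cos θ = -4/√56, θ ≈ 122.31°.
L_z,max = lℏ = 7ℏ.

|L|−L_z,max ≈ 0.4833ℏ; θ(m_l=-4) ≈ 122.31°; L_z,max = 7ℏ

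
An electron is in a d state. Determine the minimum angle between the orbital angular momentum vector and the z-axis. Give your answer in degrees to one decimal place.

θ_min ≈ 35.3°

For a d orbital, l = 2.
|L| = √(l(l+1)) ℏ = √6 ℏ.
The smallest angle corresponds to the largest L_z, i.e. m_l = l = 2, giving L_z = 2ℏ.
cos θ_min = 2/√6, so θ_min ≈ 35.3°.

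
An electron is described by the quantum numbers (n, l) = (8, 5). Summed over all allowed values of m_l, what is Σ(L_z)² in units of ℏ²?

Σ(L_z)² = 110 ℏ²

m_l runs from −5 to 5, i.e. {-5, -4, -3, -2, -1, 0, 1, 2, 3, 4, 5}.
Σ m_l² = 2·(1 + 4 + 9 + 16 + 25) = 110.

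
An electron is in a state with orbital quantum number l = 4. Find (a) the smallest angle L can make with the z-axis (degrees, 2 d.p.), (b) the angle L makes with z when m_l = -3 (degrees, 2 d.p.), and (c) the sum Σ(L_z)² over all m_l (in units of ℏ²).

cos θ_min = 4/√20, so θ_min ≈ 26.57°.
For m_l = -3: cos θ = -3/√20, θ ≈ 132.13°.
Σ m_l² = 60, so Σ(L_z)² = 60 ℏ².

θ_min ≈ 26.57°; θ(m_l=-3) ≈ 132.13°; Σ(L_z)² = 60 ℏ²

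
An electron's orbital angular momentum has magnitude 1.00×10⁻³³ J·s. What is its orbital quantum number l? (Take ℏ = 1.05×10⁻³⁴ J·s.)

Dividing by ℏ: |L|/ℏ ≈ 9.524.
l(l+1) ≈ 9.524² ≈ 90.70, so l = 9.

l = 9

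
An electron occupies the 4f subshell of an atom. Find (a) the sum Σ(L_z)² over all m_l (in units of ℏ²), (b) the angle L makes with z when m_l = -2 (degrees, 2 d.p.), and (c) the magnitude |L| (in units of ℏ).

4f means n = 4, l = 3.
Σ m_l² = 28, so Σ(L_z)² = 28 ℏ².
For m_l = -2: cos θ = -2/√12, θ ≈ 125.26°.
|L| = ℏ√(3·4) = 2√3 ℏ ≈ 3.464ℏ.

Σ(L_z)² = 28 ℏ²; θ(m_l=-2) ≈ 125.26°; |L| = 2√3 ℏ ≈ 3.464ℏ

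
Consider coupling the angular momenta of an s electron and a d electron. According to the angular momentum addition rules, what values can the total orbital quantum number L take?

L runs from |0 − 2| = 2 to 0 + 2 = 2.
Allowed values: L = 2.

L = 2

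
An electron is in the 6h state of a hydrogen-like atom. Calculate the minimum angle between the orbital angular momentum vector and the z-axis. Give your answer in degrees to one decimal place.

6h means n = 6, l = 5.
|L| = √(l(l+1)) ℏ = √30 ℏ.
The smallest angle corresponds to the largest L_z, i.e. m_l = l = 5, giving L_z = 5ℏ.
cos θ_min = 5/√30, so θ_min ≈ 24.1°.

θ_min ≈ 24.1°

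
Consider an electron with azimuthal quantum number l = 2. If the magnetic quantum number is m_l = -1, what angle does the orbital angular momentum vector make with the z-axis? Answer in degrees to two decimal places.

|L| = √(l(l+1)) ℏ = √6 ℏ.
L_z = m_l ℏ = −1ℏ.
cos θ = L_z/|L| = -1/√6, so θ ≈ 114.09°.

θ ≈ 114.09°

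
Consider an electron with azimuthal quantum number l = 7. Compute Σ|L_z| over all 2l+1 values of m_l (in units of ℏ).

m_l runs from −7 to 7, i.e. {-7, -6, -5, -4, -3, -2, -1, 0, 1, 2, 3, 4, 5, 6, 7}.
Σ|m_l| = 2·7(7+1)/2 = 56.

Σ|L_z| = 56 ℏ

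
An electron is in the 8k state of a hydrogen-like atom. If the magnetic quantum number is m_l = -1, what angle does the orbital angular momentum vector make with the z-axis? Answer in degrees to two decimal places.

θ ≈ 97.68°

For 8k, l = 7.
|L| = ℏ√(l(l+1)) = 2√14 ℏ.
L_z = m_l ℏ = −1ℏ.
cos θ = L_z/|L| = -1/√56, so θ ≈ 97.68°.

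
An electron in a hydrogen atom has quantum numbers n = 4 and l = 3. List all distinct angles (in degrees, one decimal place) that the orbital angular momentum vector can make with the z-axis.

|L|² = l(l+1)ℏ² = 12ℏ², so |L| = 2√3 ℏ.
cos θ = m_l/√12 for each m_l ∈ {-3, -2, -1, 0, 1, 2, 3}.

θ ∈ {30.0°, 54.7°, 73.2°, 90.0°, 106.8°, 125.3°, 150.0°}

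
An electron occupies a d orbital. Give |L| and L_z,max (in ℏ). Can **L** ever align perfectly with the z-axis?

No: L_z,max = 2ℏ < |L| = √6 ℏ ≈ 2.449ℏ

The letter d corresponds to l = 2.
|L| = √6 ℏ ≈ 2.4495ℏ, while L_z,max = lℏ = 2ℏ.
Since |L| > L_z,max, the vector can never point exactly along z; the closest it comes is θ_min = arccos(2/√6) ≈ 35.3°.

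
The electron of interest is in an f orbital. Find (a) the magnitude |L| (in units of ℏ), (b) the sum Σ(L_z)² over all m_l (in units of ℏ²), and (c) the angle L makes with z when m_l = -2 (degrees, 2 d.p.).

|L| = 2√3 ℏ ≈ 3.464ℏ; Σ(L_z)² = 28 ℏ²; θ(m_l=-2) ≈ 125.26°

For an f orbital, l = 3.
|L| = ℏ√(3·4) = 2√3 ℏ ≈ 3.464ℏ.
Σ m_l² = 28, so Σ(L_z)² = 28 ℏ².
For m_l = -2: cos θ = -2/√12, θ ≈ 125.26°.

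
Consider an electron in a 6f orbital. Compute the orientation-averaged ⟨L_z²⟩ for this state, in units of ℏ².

6f means n = 6, l = 3.
m_l runs from −3 to 3, i.e. {-3, -2, -1, 0, 1, 2, 3}.
Average of L_z² over 7 states: 28/7 ℏ² = 4 ℏ².

⟨L_z²⟩ = 4 ℏ²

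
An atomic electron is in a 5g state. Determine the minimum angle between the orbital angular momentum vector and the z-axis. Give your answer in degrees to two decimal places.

θ_min ≈ 26.57°

5g means n = 5, l = 4.
|L|² = l(l+1)ℏ² = 20ℏ², so |L| = 2√5 ℏ.
The smallest angle corresponds to the largest L_z, i.e. m_l = l = 4, giving L_z = 4ℏ.
cos θ_min = 4/√20, so θ_min ≈ 26.57°.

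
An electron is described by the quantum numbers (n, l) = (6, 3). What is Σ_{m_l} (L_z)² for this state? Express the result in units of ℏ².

The allowed m_l values are -3, -2, -1, 0, 1, 2, 3.
Σ m_l² = l(l+1)(2l+1)/3 = 3·4·7/3 = 28.

Σ(L_z)² = 28 ℏ²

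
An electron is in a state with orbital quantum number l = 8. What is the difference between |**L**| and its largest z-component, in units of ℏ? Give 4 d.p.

|L| − L_z,max ≈ 0.4853ℏ

|L| = 6√2 ℏ ≈ 8.4853ℏ, while L_z,max = lℏ = 8ℏ.
The difference is (6√2 − 8)ℏ ≈ 0.4853ℏ.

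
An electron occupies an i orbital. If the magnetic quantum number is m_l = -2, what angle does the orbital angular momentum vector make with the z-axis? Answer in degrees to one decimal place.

For an i orbital, l = 6.
|L|² = l(l+1)ℏ² = 42ℏ², so |L| = √42 ℏ.
L_z = m_l ℏ = −2ℏ.
cos θ = L_z/|L| = -2/√42, so θ ≈ 108.0°.

θ ≈ 108.0°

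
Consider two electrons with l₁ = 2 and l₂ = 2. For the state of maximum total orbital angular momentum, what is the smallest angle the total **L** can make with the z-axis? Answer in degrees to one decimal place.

θ_min ≈ 26.6°

Angular momentum addition gives L = |l₁ − l₂|, …, l₁ + l₂.
L ∈ {0, 1, 2, 3, 4}.
The maximum is L = 4, with |L_tot| = ℏ√(4·5) = 2√5 ℏ.
The minimum angle with z is arccos(4/√20) ≈ 26.6°.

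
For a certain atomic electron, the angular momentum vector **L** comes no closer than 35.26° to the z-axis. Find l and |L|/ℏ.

At minimum angle, m_l = l, so cos θ = l/√(l(l+1)); cos²θ = l/(l+1) = 0.6667.
Thus l = 0.6667/(1 − 0.6667) ≈ 2.
Then |L| = ℏ√(2·3) = √6 ℏ.

l = 2, |L| = √6 ℏ ≈ 2.449ℏ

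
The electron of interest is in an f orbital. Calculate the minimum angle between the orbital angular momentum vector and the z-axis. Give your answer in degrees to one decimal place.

θ_min ≈ 30.0°

For an f orbital, l = 3.
|L| = √(l(l+1)) ℏ = 2√3 ℏ.
The smallest angle corresponds to the largest L_z, i.e. m_l = l = 3, giving L_z = 3ℏ.
cos θ_min = 3/√12, so θ_min ≈ 30.0°.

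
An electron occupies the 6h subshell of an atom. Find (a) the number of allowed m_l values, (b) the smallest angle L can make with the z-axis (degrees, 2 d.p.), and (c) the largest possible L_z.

11 values; θ_min ≈ 24.09°; L_z,max = 5ℏ

The 6h subshell has l = 5.
There are 2l+1 = 11 values of m_l.
cos θ_min = 5/√30, so θ_min ≈ 24.09°.
L_z,max = lℏ = 5ℏ.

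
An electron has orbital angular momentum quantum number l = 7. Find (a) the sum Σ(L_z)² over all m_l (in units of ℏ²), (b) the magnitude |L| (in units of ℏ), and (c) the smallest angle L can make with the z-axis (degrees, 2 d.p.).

Σ m_l² = 280, so Σ(L_z)² = 280 ℏ².
|L| = ℏ√(7·8) = 2√14 ℏ ≈ 7.483ℏ.
cos θ_min = 7/√56, so θ_min ≈ 20.70°.

Σ(L_z)² = 280 ℏ²; |L| = 2√14 ℏ ≈ 7.483ℏ; θ_min ≈ 20.70°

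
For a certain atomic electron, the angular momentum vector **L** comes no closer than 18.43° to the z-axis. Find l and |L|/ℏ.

l = 9, |L| = 3√10 ℏ ≈ 9.487ℏ

At minimum angle, m_l = l, so cos θ = l/√(l(l+1)); cos²θ = l/(l+1) = 0.9001.
l = cos²θ/sin²θ ≈ 9.
Then |L| = ℏ√(9·10) = 3√10 ℏ.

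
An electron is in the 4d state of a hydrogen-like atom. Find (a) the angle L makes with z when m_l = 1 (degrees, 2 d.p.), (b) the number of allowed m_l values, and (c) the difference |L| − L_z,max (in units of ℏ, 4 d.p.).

The 4d subshell has l = 2.
For m_l = 1: cos θ = 1/√6, θ ≈ 65.91°.
There are 2l+1 = 5 values of m_l.
|L| − L_z,max = (√6 − 2)ℏ ≈ 0.4495ℏ.

θ(m_l=1) ≈ 65.91°; 5 values; |L|−L_z,max ≈ 0.4495ℏ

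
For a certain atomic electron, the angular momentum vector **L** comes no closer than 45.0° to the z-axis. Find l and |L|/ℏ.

l = 1, |L| = √2 ℏ ≈ 1.414ℏ

cos²θ_min = l/(l+1) = 0.5000.
Solving: l = 1.
Then |L| = ℏ√(1·2) = √2 ℏ.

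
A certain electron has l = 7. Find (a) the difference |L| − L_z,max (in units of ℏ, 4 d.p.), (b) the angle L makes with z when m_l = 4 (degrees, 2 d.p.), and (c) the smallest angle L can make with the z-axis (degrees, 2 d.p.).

|L|−L_z,max ≈ 0.4833ℏ; θ(m_l=4) ≈ 57.69°; θ_min ≈ 20.70°

|L| − L_z,max = (2√14 − 7)ℏ ≈ 0.4833ℏ.
For m_l = 4: cos θ = 4/√56, θ ≈ 57.69°.
cos θ_min = 7/√56, so θ_min ≈ 20.70°.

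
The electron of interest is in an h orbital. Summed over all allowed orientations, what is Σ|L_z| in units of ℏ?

Σ|L_z| = 30 ℏ

An h state has l = 5.
The allowed m_l values are -5, -4, -3, -2, -1, 0, 1, 2, 3, 4, 5.
Σ|m_l| = 2(1+2+…+5) = 30.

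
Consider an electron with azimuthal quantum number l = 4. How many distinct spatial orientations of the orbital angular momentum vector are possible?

9

The number of m_l values is 2l + 1 = 2·4 + 1 = 9.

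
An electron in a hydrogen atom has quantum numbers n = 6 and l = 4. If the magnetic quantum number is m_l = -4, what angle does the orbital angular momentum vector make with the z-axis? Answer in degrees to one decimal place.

θ ≈ 153.4°

|L|² = l(l+1)ℏ² = 20ℏ², so |L| = 2√5 ℏ.
L_z = m_l ℏ = −4ℏ.
cos θ = L_z/|L| = -4/√20, so θ ≈ 153.4°.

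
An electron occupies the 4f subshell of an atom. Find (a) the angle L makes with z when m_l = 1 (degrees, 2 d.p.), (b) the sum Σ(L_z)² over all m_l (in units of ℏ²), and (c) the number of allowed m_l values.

θ(m_l=1) ≈ 73.22°; Σ(L_z)² = 28 ℏ²; 7 values

The 4f subshell has l = 3.
For m_l = 1: cos θ = 1/√12, θ ≈ 73.22°.
Σ m_l² = 28, so Σ(L_z)² = 28 ℏ².
There are 2l+1 = 7 values of m_l.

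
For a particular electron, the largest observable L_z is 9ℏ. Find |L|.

|L| = 3√10 ℏ ≈ 9.487ℏ

Since max m_l = l, l = 9.
|L| = √(l(l+1)) ℏ = 3√10 ℏ.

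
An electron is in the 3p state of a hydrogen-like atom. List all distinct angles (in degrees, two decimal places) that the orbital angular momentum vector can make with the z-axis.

θ ∈ {45.00°, 90.00°, 135.00°}

For 3p, l = 1.
|L| = √(l(l+1)) ℏ = √2 ℏ.
cos θ = m_l/√2 for each m_l ∈ {-1, 0, 1}.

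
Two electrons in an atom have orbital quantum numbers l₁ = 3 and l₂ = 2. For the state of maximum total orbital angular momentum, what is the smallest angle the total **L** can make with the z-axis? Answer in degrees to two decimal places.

L runs from |3 − 2| = 1 to 3 + 2 = 5.
L ∈ {1, 2, 3, 4, 5}.
The maximum is L = 5, with |L_tot| = ℏ√(5·6) = √30 ℏ.
The minimum angle with z is arccos(5/√30) ≈ 24.09°.

θ_min ≈ 24.09°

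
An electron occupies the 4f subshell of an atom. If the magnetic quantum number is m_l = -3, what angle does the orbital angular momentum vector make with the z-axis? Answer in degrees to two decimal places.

θ ≈ 150.00°

4f means n = 4, l = 3.
|L| = ℏ√(l(l+1)) = 2√3 ℏ.
L_z = m_l ℏ = −3ℏ.
cos θ = L_z/|L| = -3/√12, so θ ≈ 150.00°.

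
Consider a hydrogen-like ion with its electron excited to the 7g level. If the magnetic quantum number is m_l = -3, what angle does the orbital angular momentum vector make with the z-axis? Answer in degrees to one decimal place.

θ ≈ 132.1°

The 7g level has l = 4.
|L| = √(l(l+1)) ℏ = 2√5 ℏ.
L_z = m_l ℏ = −3ℏ.
cos θ = L_z/|L| = -3/√20, so θ ≈ 132.1°.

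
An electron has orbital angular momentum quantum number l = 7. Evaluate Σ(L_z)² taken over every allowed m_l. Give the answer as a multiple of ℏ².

m_l runs from −7 to 7, i.e. {-7, -6, -5, -4, -3, -2, -1, 0, 1, 2, 3, 4, 5, 6, 7}.
Σ m_l² = 2·(1 + 4 + 9 + 16 + 25 + 36 + 49) = 280.

Σ(L_z)² = 280 ℏ²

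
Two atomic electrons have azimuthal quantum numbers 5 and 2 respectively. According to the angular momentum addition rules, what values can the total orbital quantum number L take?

L = 3, 4, 5, 6, 7

By the triangle rule, |l₁ − l₂| ≤ L ≤ l₁ + l₂.
So L can be 3, 4, 5, 6, 7.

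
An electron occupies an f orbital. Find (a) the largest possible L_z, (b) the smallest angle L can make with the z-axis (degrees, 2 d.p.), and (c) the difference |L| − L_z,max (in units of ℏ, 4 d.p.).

F corresponds to l = 3.
L_z,max = lℏ = 3ℏ.
cos θ_min = 3/√12, so θ_min ≈ 30.00°.
|L| − L_z,max = (2√3 − 3)ℏ ≈ 0.4641ℏ.

L_z,max = 3ℏ; θ_min ≈ 30.00°; |L|−L_z,max ≈ 0.4641ℏ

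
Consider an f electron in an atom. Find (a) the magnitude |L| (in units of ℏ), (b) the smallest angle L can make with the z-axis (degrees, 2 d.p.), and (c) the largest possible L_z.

|L| = 2√3 ℏ ≈ 3.464ℏ; θ_min ≈ 30.00°; L_z,max = 3ℏ

For an f orbital, l = 3.
|L| = ℏ√(3·4) = 2√3 ℏ ≈ 3.464ℏ.
cos θ_min = 3/√12, so θ_min ≈ 30.00°.
L_z,max = lℏ = 3ℏ.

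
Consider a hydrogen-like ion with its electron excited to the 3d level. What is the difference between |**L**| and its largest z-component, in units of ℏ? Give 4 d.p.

The 3d level has l = 2.
|L| = √6 ℏ ≈ 2.4495ℏ, while L_z,max = lℏ = 2ℏ.
The difference is (√6 − 2)ℏ ≈ 0.4495ℏ.

|L| − L_z,max ≈ 0.4495ℏ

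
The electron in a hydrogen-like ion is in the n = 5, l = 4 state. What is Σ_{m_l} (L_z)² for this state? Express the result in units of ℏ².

m_l runs from −4 to 4, i.e. {-4, -3, -2, -1, 0, 1, 2, 3, 4}.
Σ m_l² = l(l+1)(2l+1)/3 = 4·5·9/3 = 60.

Σ(L_z)² = 60 ℏ²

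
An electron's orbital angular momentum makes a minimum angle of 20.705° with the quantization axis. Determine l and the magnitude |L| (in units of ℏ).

l = 7, |L| = 2√14 ℏ ≈ 7.483ℏ

At minimum angle, m_l = l, so cos θ = l/√(l(l+1)); cos²θ = l/(l+1) = 0.8750.
Thus l = 0.8750/(1 − 0.8750) ≈ 7.
Then |L| = ℏ√(7·8) = 2√14 ℏ.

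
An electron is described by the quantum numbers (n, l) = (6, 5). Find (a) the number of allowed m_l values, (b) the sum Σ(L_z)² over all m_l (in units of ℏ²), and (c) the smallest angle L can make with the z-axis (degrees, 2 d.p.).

There are 2l+1 = 11 values of m_l.
Σ m_l² = 110, so Σ(L_z)² = 110 ℏ².
cos θ_min = 5/√30, so θ_min ≈ 24.09°.

11 values; Σ(L_z)² = 110 ℏ²; θ_min ≈ 24.09°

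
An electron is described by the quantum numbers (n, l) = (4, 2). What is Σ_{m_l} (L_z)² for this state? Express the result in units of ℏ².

Σ(L_z)² = 10 ℏ²

m_l runs from −2 to 2, i.e. {-2, -1, 0, 1, 2}.
Summing m² from −2 to 2: Σ m_l² = 10.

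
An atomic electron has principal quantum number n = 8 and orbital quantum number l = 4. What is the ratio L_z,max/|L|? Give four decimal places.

|L| = 2√5 ℏ ≈ 4.4721ℏ, while L_z,max = lℏ = 4ℏ.
L_z,max/|L| = 4/√20 = 0.8944.

L_z,max/|L| = 0.8944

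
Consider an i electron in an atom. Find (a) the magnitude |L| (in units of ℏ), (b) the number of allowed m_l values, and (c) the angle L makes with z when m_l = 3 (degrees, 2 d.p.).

|L| = √42 ℏ ≈ 6.481ℏ; 13 values; θ(m_l=3) ≈ 62.42°

An i state has l = 6.
|L| = ℏ√(6·7) = √42 ℏ ≈ 6.481ℏ.
There are 2l+1 = 13 values of m_l.
For m_l = 3: cos θ = 3/√42, θ ≈ 62.42°.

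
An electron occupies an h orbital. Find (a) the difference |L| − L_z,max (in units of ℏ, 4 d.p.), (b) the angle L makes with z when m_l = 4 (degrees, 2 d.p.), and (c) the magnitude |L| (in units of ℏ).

|L|−L_z,max ≈ 0.4772ℏ; θ(m_l=4) ≈ 43.09°; |L| = √30 ℏ ≈ 5.477ℏ

H corresponds to l = 5.
|L| − L_z,max = (√30 − 5)ℏ ≈ 0.4772ℏ.
For m_l = 4: cos θ = 4/√30, θ ≈ 43.09°.
|L| = ℏ√(5·6) = √30 ℏ ≈ 5.477ℏ.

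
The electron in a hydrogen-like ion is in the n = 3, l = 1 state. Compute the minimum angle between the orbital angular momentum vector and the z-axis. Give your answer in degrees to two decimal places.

θ_min ≈ 45.00°

|L| = √(l(l+1)) ℏ = √2 ℏ.
The smallest angle corresponds to the largest L_z, i.e. m_l = l = 1, giving L_z = 1ℏ.
cos θ_min = 1/√2, so θ_min ≈ 45.00°.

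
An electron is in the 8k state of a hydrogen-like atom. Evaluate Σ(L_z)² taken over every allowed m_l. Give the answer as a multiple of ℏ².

8k means n = 8, l = 7.
The allowed m_l values are -7, -6, -5, -4, -3, -2, -1, 0, 1, 2, 3, 4, 5, 6, 7.
Σ m_l² = 2·(1 + 4 + 9 + 16 + 25 + 36 + 49) = 280.

Σ(L_z)² = 280 ℏ²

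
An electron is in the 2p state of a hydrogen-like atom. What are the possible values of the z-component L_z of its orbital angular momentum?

L_z ∈ {−ℏ, 0, ℏ}

2p means n = 2, l = 1.
L_z = m_l ℏ with m_l ranging from −l to +l in integer steps.
For l = 1: m_l ∈ {-1, 0, 1}.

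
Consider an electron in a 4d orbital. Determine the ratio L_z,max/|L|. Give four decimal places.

The 4d subshell has l = 2.
|L| = √6 ℏ ≈ 2.4495ℏ, while L_z,max = lℏ = 2ℏ.
L_z,max/|L| = 2/√6 = 0.8165.

L_z,max/|L| = 0.8165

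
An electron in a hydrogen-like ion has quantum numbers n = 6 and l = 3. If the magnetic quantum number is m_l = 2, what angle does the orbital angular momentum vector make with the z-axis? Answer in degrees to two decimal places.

|L| = √(l(l+1)) ℏ = 2√3 ℏ.
L_z = m_l ℏ = 2ℏ.
cos θ = L_z/|L| = 2/√12, so θ ≈ 54.74°.

θ ≈ 54.74°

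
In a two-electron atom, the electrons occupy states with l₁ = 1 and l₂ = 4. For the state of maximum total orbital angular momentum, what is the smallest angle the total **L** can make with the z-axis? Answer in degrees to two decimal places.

θ_min ≈ 24.09°

L runs from |1 − 4| = 3 to 1 + 4 = 5.
Allowed values: L = 3, 4, 5.
The maximum is L = 5, with |L_tot| = ℏ√(5·6) = √30 ℏ.
The minimum angle with z is arccos(5/√30) ≈ 24.09°.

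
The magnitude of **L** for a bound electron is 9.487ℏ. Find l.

|L| = ℏ√(l(l+1)), so l(l+1) = 90.
l² + l − 90 = 0 ⇒ l = 9.

l = 9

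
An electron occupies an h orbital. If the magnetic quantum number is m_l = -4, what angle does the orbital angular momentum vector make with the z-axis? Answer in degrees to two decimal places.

θ ≈ 136.91°

The letter h corresponds to l = 5.
|L| = ℏ√(l(l+1)) = √30 ℏ.
L_z = m_l ℏ = −4ℏ.
cos θ = L_z/|L| = -4/√30, so θ ≈ 136.91°.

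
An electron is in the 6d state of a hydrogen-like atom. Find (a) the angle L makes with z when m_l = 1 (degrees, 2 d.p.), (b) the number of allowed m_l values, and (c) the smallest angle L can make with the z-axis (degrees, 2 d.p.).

θ(m_l=1) ≈ 65.91°; 5 values; θ_min ≈ 35.26°

For 6d, l = 2.
For m_l = 1: cos θ = 1/√6, θ ≈ 65.91°.
There are 2l+1 = 5 values of m_l.
cos θ_min = 2/√6, so θ_min ≈ 35.26°.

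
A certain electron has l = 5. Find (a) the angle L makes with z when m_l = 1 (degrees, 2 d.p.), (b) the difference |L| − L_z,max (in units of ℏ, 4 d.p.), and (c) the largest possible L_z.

For m_l = 1: cos θ = 1/√30, θ ≈ 79.48°.
|L| − L_z,max = (√30 − 5)ℏ ≈ 0.4772ℏ.
L_z,max = lℏ = 5ℏ.

θ(m_l=1) ≈ 79.48°; |L|−L_z,max ≈ 0.4772ℏ; L_z,max = 5ℏ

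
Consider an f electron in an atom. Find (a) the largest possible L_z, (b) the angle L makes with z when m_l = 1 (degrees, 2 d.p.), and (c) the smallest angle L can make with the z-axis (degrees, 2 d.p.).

For an f orbital, l = 3.
L_z,max = lℏ = 3ℏ.
For m_l = 1: cos θ = 1/√12, θ ≈ 73.22°.
cos θ_min = 3/√12, so θ_min ≈ 30.00°.

L_z,max = 3ℏ; θ(m_l=1) ≈ 73.22°; θ_min ≈ 30.00°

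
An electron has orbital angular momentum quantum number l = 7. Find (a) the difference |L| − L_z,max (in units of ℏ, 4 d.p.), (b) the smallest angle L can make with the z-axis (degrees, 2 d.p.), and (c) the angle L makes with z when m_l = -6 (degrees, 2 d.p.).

|L|−L_z,max ≈ 0.4833ℏ; θ_min ≈ 20.70°; θ(m_l=-6) ≈ 143.30°

|L| − L_z,max = (2√14 − 7)ℏ ≈ 0.4833ℏ.
cos θ_min = 7/√56, so θ_min ≈ 20.70°.
For m_l = -6: cos θ = -6/√56, θ ≈ 143.30°.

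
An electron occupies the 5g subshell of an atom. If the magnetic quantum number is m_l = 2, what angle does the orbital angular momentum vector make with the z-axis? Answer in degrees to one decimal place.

The 5g subshell has l = 4.
|L| = ℏ√(l(l+1)) = 2√5 ℏ.
L_z = m_l ℏ = 2ℏ.
cos θ = L_z/|L| = 2/√20, so θ ≈ 63.4°.

θ ≈ 63.4°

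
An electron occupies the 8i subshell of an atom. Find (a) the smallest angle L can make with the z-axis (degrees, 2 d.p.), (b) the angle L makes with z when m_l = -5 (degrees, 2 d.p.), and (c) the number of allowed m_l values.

The 8i subshell has l = 6.
cos θ_min = 6/√42, so θ_min ≈ 22.21°.
For m_l = -5: cos θ = -5/√42, θ ≈ 140.49°.
There are 2l+1 = 13 values of m_l.

θ_min ≈ 22.21°; θ(m_l=-5) ≈ 140.49°; 13 values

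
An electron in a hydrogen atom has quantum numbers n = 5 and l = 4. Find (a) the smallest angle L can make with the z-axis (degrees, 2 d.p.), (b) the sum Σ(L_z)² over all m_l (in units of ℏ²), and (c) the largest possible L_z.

cos θ_min = 4/√20, so θ_min ≈ 26.57°.
Σ m_l² = 60, so Σ(L_z)² = 60 ℏ².
L_z,max = lℏ = 4ℏ.

θ_min ≈ 26.57°; Σ(L_z)² = 60 ℏ²; L_z,max = 4ℏ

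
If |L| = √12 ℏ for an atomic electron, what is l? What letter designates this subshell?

|L| = ℏ√(l(l+1)), so l(l+1) = 12.
l² + l − 12 = 0 ⇒ l = 3.

l = 3 (f orbital)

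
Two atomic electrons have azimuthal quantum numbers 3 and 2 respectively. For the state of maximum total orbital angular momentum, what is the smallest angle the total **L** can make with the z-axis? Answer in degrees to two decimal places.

By the triangle rule, |l₁ − l₂| ≤ L ≤ l₁ + l₂.
So L can be 1, 2, 3, 4, 5.
The maximum is L = 5, with |L_tot| = ℏ√(5·6) = √30 ℏ.
The minimum angle with z is arccos(5/√30) ≈ 24.09°.

θ_min ≈ 24.09°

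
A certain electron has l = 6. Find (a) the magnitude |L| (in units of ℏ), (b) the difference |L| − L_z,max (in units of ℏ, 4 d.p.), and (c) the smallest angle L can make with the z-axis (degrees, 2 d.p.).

|L| = √42 ℏ ≈ 6.481ℏ; |L|−L_z,max ≈ 0.4807ℏ; θ_min ≈ 22.21°

|L| = ℏ√(6·7) = √42 ℏ ≈ 6.481ℏ.
|L| − L_z,max = (√42 − 6)ℏ ≈ 0.4807ℏ.
cos θ_min = 6/√42, so θ_min ≈ 22.21°.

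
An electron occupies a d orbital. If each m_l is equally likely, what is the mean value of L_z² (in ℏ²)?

For a d orbital, l = 2.
m_l ∈ {-2, -1, 0, 1, 2}.
Average of L_z² over 5 states: 10/5 ℏ² = 2 ℏ².

⟨L_z²⟩ = 2 ℏ²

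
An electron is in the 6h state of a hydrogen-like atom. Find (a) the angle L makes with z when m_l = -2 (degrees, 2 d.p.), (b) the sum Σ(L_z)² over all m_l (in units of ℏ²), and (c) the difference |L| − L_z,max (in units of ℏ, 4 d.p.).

For 6h, l = 5.
For m_l = -2: cos θ = -2/√30, θ ≈ 111.42°.
Σ m_l² = 110, so Σ(L_z)² = 110 ℏ².
|L| − L_z,max = (√30 − 5)ℏ ≈ 0.4772ℏ.

θ(m_l=-2) ≈ 111.42°; Σ(L_z)² = 110 ℏ²; |L|−L_z,max ≈ 0.4772ℏ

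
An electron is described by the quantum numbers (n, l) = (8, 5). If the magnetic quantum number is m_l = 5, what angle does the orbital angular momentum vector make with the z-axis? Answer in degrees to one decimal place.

|L| = √(l(l+1)) ℏ = √30 ℏ.
L_z = m_l ℏ = 5ℏ.
cos θ = L_z/|L| = 5/√30, so θ ≈ 24.1°.

θ ≈ 24.1°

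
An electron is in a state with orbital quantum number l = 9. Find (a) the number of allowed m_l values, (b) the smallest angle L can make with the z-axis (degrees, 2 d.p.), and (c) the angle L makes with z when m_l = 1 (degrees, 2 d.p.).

There are 2l+1 = 19 values of m_l.
cos θ_min = 9/√90, so θ_min ≈ 18.43°.
For m_l = 1: cos θ = 1/√90, θ ≈ 83.95°.

19 values; θ_min ≈ 18.43°; θ(m_l=1) ≈ 83.95°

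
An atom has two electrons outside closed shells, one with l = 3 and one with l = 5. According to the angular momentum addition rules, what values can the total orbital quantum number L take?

L = 2, 3, 4, 5, 6, 7, 8

Angular momentum addition gives L = |l₁ − l₂|, …, l₁ + l₂.
Allowed values: L = 2, 3, 4, 5, 6, 7, 8.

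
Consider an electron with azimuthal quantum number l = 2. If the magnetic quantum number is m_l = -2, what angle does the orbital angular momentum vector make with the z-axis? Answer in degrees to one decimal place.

θ ≈ 144.7°

|L|² = l(l+1)ℏ² = 6ℏ², so |L| = √6 ℏ.
L_z = m_l ℏ = −2ℏ.
cos θ = L_z/|L| = -2/√6, so θ ≈ 144.7°.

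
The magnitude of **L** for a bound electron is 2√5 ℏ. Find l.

Since |L|² = l(l+1)ℏ², l(l+1) = 20.
Solving: l = 4.

l = 4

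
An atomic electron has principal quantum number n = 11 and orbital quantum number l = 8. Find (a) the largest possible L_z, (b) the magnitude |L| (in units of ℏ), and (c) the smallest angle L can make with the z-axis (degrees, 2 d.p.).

L_z,max = 8ℏ; |L| = 6√2 ℏ ≈ 8.485ℏ; θ_min ≈ 19.47°

L_z,max = lℏ = 8ℏ.
|L| = ℏ√(8·9) = 6√2 ℏ ≈ 8.485ℏ.
cos θ_min = 8/√72, so θ_min ≈ 19.47°.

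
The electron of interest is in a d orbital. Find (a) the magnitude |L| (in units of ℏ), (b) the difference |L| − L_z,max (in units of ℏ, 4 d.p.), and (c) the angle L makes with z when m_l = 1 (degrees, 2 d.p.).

|L| = √6 ℏ ≈ 2.449ℏ; |L|−L_z,max ≈ 0.4495ℏ; θ(m_l=1) ≈ 65.91°

For a d orbital, l = 2.
|L| = ℏ√(2·3) = √6 ℏ ≈ 2.449ℏ.
|L| − L_z,max = (√6 − 2)ℏ ≈ 0.4495ℏ.
For m_l = 1: cos θ = 1/√6, θ ≈ 65.91°.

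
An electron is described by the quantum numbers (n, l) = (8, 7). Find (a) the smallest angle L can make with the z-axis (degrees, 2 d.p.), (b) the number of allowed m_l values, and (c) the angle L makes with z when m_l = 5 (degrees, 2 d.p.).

θ_min ≈ 20.70°; 15 values; θ(m_l=5) ≈ 48.08°

cos θ_min = 7/√56, so θ_min ≈ 20.70°.
There are 2l+1 = 15 values of m_l.
For m_l = 5: cos θ = 5/√56, θ ≈ 48.08°.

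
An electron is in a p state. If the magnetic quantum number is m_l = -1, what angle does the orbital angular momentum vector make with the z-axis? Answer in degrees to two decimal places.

For a p orbital, l = 1.
|L| = ℏ√(l(l+1)) = √2 ℏ.
L_z = m_l ℏ = −1ℏ.
cos θ = L_z/|L| = -1/√2, so θ ≈ 135.00°.

θ ≈ 135.00°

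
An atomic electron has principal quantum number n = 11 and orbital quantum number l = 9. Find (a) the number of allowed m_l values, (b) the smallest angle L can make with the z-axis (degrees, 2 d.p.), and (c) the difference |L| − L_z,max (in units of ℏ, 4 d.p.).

19 values; θ_min ≈ 18.43°; |L|−L_z,max ≈ 0.4868ℏ

There are 2l+1 = 19 values of m_l.
cos θ_min = 9/√90, so θ_min ≈ 18.43°.
|L| − L_z,max = (3√10 − 9)ℏ ≈ 0.4868ℏ.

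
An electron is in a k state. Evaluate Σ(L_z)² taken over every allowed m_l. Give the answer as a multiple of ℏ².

Σ(L_z)² = 280 ℏ²

K corresponds to l = 7.
The allowed m_l values are -7, -6, -5, -4, -3, -2, -1, 0, 1, 2, 3, 4, 5, 6, 7.
Summing m² from −7 to 7: Σ m_l² = 280.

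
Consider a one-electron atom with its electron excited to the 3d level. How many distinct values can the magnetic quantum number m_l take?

5

The 3d level has l = 2.
The number of m_l values is 2l + 1 = 2·2 + 1 = 5.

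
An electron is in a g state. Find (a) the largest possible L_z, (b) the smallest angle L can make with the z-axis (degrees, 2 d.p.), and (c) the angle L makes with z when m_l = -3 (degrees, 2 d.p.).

A g state has l = 4.
L_z,max = lℏ = 4ℏ.
cos θ_min = 4/√20, so θ_min ≈ 26.57°.
For m_l = -3: cos θ = -3/√20, θ ≈ 132.13°.

L_z,max = 4ℏ; θ_min ≈ 26.57°; θ(m_l=-3) ≈ 132.13°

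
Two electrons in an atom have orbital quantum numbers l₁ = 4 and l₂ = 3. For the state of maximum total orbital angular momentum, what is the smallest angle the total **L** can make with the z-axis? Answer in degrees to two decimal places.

θ_min ≈ 20.70°

The total orbital quantum number L ranges from |l₁ − l₂| to l₁ + l₂ in integer steps.
Allowed values: L = 1, 2, 3, 4, 5, 6, 7.
The maximum is L = 7, with |L_tot| = ℏ√(7·8) = 2√14 ℏ.
The minimum angle with z is arccos(7/√56) ≈ 20.70°.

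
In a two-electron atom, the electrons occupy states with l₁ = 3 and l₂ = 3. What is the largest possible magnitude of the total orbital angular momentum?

|L_tot|_max = √42 ℏ ≈ 6.481ℏ

L runs from |3 − 3| = 0 to 3 + 3 = 6.
So L can be 0, 1, 2, 3, 4, 5, 6.
The largest magnitude corresponds to L = 6: |L_tot| = ℏ√(6·7) = √42 ℏ.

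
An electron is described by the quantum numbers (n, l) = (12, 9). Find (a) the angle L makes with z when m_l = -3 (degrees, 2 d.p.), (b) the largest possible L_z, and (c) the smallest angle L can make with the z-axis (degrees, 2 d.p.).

θ(m_l=-3) ≈ 108.43°; L_z,max = 9ℏ; θ_min ≈ 18.43°

For m_l = -3: cos θ = -3/√90, θ ≈ 108.43°.
L_z,max = lℏ = 9ℏ.
cos θ_min = 9/√90, so θ_min ≈ 18.43°.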